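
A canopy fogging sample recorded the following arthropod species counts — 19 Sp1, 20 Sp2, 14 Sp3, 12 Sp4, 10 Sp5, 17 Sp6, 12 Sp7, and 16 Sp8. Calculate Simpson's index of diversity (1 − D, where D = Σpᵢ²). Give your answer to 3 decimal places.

0.869

Total N = 19+20+14+12+10+17+12+16 = 120, so the proportions are 0.15833, 0.16667, 0.11667, 0.1, 0.08333, 0.14167, 0.1, 0.13333 (working shown to 5 dp, full precision carried).
D = 0.15833² + 0.16667² + 0.11667² + 0.1² + 0.08333² + 0.14167² + 0.1² + 0.13333² = 0.02507 + 0.02778 + 0.01361 + 0.01000 + 0.00694 + 0.02007 + 0.01000 + 0.01778 = 0.13125.
So 1 − D = 0.86875, i.e. 0.869 to 3 decimal places.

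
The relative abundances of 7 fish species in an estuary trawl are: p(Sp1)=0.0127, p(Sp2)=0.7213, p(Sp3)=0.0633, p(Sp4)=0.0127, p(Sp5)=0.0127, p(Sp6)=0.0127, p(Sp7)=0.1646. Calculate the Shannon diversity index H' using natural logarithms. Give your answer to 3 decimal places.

Each pᵢ ln pᵢ term (working shown to 5 dp, full precision carried): 0.0127×(-4.36615)=-0.05545, 0.7213×(-0.32670)=-0.23565, 0.0633×(-2.75987)=-0.17470, 0.0127×(-4.36615)=-0.05545, 0.0127×(-4.36615)=-0.05545, 0.0127×(-4.36615)=-0.05545, 0.1646×(-1.80424)=-0.29698.
Sum = -0.92913, so H' = 0.929.

0.929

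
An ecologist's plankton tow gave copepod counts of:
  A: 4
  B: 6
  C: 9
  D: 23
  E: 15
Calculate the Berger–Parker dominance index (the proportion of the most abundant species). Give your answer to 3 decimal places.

Total N = 4+6+9+23+15 = 57, so the proportions are 0.07018, 0.10526, 0.15789, 0.40351, 0.26316 (working shown to 5 dp, full precision carried).
The largest proportion is 0.40351, i.e. d = 0.404 to 3 decimal places.

0.404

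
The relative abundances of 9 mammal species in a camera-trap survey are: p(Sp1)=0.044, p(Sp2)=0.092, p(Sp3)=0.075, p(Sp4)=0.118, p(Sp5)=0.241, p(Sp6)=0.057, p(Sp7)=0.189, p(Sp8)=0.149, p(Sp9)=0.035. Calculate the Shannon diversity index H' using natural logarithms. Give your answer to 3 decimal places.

Each pᵢ ln pᵢ term (working shown to 5 dp, full precision carried): 0.044×(-3.12357)=-0.13744, 0.092×(-2.38597)=-0.21951, 0.075×(-2.59027)=-0.19427, 0.118×(-2.13707)=-0.25217, 0.241×(-1.42296)=-0.34293, 0.057×(-2.86470)=-0.16329, 0.189×(-1.66601)=-0.31488, 0.149×(-1.90381)=-0.28367, 0.035×(-3.35241)=-0.11733.
Sum = -2.02549, so H' = 2.025.

2.025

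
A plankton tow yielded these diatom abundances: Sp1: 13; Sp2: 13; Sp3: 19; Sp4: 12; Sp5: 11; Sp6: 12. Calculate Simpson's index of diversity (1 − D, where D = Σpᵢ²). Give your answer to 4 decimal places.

0.8269

Total N = 13+13+19+12+11+12 = 80, so the proportions are 0.1625, 0.1625, 0.2375, 0.15, 0.1375, 0.15 (working shown to 6 dp, full precision carried).
D = 0.1625² + 0.1625² + 0.2375² + 0.15² + 0.1375² + 0.15² = 0.026406 + 0.026406 + 0.056406 + 0.022500 + 0.018906 + 0.022500 = 0.173125.
So 1 − D = 0.826875, i.e. 0.8269 to 4 decimal places.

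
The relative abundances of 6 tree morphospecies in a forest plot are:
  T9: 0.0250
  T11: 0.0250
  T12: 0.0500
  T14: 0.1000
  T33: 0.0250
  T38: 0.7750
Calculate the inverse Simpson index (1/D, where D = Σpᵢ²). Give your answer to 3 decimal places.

D = 0.025² + 0.025² + 0.05² + 0.1² + 0.025² + 0.775² = 0.000625 + 0.000625 + 0.002500 + 0.010000 + 0.000625 + 0.600625 = 0.615000 (working shown to 6 dp, full precision carried).
So 1/D = 1.62602, i.e. 1.626 to 3 decimal places.

1.626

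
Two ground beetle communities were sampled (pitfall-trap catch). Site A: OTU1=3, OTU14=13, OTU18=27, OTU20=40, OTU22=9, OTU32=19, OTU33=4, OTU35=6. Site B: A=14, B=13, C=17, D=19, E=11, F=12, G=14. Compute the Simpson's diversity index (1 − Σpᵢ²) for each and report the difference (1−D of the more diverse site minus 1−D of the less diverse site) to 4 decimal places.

Site A: N=121, proportions 0.024793, 0.107438, 0.22314, 0.330579, 0.07438, 0.157025, 0.033058, 0.049587, giving 1−D = 0.795028 (working shown to 6 dp, full precision carried).
Site B: N=100, proportions 0.14, 0.13, 0.17, 0.19, 0.11, 0.12, 0.14, giving 1−D = 0.852400.
Difference = |0.795028 − 0.852400| = 0.057372, i.e. 0.0574 to 4 decimal places.

0.0574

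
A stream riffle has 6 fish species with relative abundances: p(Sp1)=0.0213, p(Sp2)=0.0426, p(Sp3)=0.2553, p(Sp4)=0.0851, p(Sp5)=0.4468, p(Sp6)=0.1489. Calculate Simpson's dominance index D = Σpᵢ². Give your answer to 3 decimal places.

0.296

D = 0.0213² + 0.0426² + 0.2553² + 0.0851² + 0.4468² + 0.1489² = 0.00045 + 0.00181 + 0.06518 + 0.00724 + 0.19963 + 0.02217 = 0.29649 (working shown to 5 dp, full precision carried).
To 3 decimal places, D = 0.296.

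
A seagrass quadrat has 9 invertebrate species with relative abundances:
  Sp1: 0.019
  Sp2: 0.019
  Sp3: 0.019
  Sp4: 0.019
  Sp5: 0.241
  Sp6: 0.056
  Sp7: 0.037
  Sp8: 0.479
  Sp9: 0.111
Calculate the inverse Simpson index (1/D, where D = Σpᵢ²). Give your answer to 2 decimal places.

3.27

D = 0.019² + 0.019² + 0.019² + 0.019² + 0.241² + 0.056² + 0.037² + 0.479² + 0.111² = 0.000361 + 0.000361 + 0.000361 + 0.000361 + 0.058081 + 0.003136 + 0.001369 + 0.229441 + 0.012321 = 0.305792 (working shown to 6 dp, full precision carried).
So 1/D = 3.2702, i.e. 3.27 to 2 decimal places.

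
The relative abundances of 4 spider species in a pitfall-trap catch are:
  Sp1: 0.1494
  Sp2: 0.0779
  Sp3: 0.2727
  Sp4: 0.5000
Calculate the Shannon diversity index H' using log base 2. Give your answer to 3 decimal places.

1.708

Each pᵢ log₂ pᵢ term (working shown to 5 dp, full precision carried): 0.1494×(-2.74275)=-0.40977, 0.0779×(-3.68223)=-0.28685, 0.2727×(-1.87461)=-0.51121, 0.5×(-1.00000)=-0.50000.
Sum = -1.70782, so H' = 1.708.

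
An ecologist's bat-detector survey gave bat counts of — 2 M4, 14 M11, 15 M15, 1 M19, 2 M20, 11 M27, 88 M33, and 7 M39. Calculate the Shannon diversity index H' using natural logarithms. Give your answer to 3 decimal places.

1.268

Total N = 2+14+15+1+2+11+88+7 = 140, so the proportions are 0.01429, 0.1, 0.10714, 0.00714, 0.01429, 0.07857, 0.62857, 0.05 (working shown to 5 dp, full precision carried).
Each pᵢ ln pᵢ term: 0.01429×(-4.24850)=-0.06069, 0.1×(-2.30259)=-0.23026, 0.10714×(-2.23359)=-0.23931, 0.00714×(-4.94164)=-0.03530, 0.01429×(-4.24850)=-0.06069, 0.07857×(-2.54375)=-0.19987, 0.62857×(-0.46431)=-0.29185, 0.05×(-2.99573)=-0.14979.
Sum = -1.26776, so H' = 1.268.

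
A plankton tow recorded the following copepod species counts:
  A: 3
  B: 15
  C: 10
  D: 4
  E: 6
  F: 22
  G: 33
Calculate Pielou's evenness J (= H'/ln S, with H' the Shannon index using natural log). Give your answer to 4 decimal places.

0.8560

Total N = 3+15+10+4+6+22+33 = 93, so the proportions are 0.032258, 0.16129, 0.107527, 0.043011, 0.064516, 0.236559, 0.354839 (working shown to 6 dp, full precision carried).
H' = −Σ pᵢ ln pᵢ = −((-0.110774) + (-0.294282) + (-0.239786) + (-0.135325) + (-0.176828) + (-0.341013) + (-0.367646)) = 1.665655.
With S = 7 species, ln S = 1.945910, so J = 1.665655/1.945910 = 0.855977, i.e. 0.8560 to 4 decimal places.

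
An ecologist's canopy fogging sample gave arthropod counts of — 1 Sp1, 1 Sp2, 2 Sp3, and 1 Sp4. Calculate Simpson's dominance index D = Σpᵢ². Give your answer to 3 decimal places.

0.280

Total N = 1+1+2+1 = 5, so the proportions are 0.2, 0.2, 0.4, 0.2 (working shown to 5 dp, full precision carried).
D = 0.2² + 0.2² + 0.4² + 0.2² = 0.04000 + 0.04000 + 0.16000 + 0.04000 = 0.28000.
To 3 decimal places, D = 0.280.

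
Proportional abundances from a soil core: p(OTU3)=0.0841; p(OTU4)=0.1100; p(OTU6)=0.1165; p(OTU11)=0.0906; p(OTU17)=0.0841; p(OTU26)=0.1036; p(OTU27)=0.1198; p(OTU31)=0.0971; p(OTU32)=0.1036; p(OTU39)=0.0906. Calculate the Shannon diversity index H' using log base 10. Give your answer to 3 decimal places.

0.997

Each pᵢ log₁₀ pᵢ term (working shown to 5 dp, full precision carried): 0.0841×(-1.07520)=-0.09042, 0.11×(-0.95861)=-0.10545, 0.1165×(-0.93367)=-0.10877, 0.0906×(-1.04287)=-0.09448, 0.0841×(-1.07520)=-0.09042, 0.1036×(-0.98464)=-0.10201, 0.1198×(-0.92154)=-0.11040, 0.0971×(-1.01278)=-0.09834, 0.1036×(-0.98464)=-0.10201, 0.0906×(-1.04287)=-0.09448.
Sum = -0.99680, so H' = 0.997.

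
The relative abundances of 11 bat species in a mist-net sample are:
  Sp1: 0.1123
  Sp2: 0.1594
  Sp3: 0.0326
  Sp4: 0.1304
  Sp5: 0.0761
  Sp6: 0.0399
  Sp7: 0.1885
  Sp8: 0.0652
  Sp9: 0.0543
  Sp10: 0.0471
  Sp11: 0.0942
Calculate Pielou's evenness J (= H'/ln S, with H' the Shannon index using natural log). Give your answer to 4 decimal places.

0.9413

H' = −Σ pᵢ ln pᵢ = −((-0.245553) + (-0.292712) + (-0.111604) + (-0.265644) + (-0.196011) + (-0.128533) + (-0.314542) + (-0.178015) + (-0.158188) + (-0.143913) + (-0.222532)) = 2.257249 (working shown to 6 dp, full precision carried).
With S = 11 species, ln S = 2.397895, so J = 2.257249/2.397895 = 0.941346, i.e. 0.9413 to 4 decimal places.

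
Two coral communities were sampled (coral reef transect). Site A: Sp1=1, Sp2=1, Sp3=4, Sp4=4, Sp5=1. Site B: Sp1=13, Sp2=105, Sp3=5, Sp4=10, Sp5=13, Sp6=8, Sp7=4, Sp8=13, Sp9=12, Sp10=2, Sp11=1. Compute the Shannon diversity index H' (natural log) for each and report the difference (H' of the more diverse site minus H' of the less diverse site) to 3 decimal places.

Site A: N=11, proportions 0.09091, 0.09091, 0.36364, 0.36364, 0.09091, giving H' = 1.38968 (working shown to 5 dp, full precision carried).
Site B: N=186, proportions 0.06989, 0.56452, 0.02688, 0.05376, 0.06989, 0.04301, 0.02151, 0.06989, 0.06452, 0.01075, 0.00538, giving H' = 1.60662.
Difference = |1.38968 − 1.60662| = 0.21694, i.e. 0.217 to 3 decimal places.

0.217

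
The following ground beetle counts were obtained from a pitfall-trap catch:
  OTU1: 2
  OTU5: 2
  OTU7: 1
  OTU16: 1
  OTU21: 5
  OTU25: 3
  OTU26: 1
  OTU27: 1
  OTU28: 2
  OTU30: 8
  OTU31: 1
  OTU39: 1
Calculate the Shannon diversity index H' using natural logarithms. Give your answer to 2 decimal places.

Total N = 2+2+1+1+5+3+1+1+2+8+1+1 = 28, so the proportions are 0.0714, 0.0714, 0.0357, 0.0357, 0.1786, 0.1071, 0.0357, 0.0357, 0.0714, 0.2857, 0.0357, 0.0357 (working shown to 4 dp, full precision carried).
Each pᵢ ln pᵢ term: 0.0714×(-2.6391)=-0.1885, 0.0714×(-2.6391)=-0.1885, 0.0357×(-3.3322)=-0.1190, 0.0357×(-3.3322)=-0.1190, 0.1786×(-1.7228)=-0.3076, 0.1071×(-2.2336)=-0.2393, 0.0357×(-3.3322)=-0.1190, 0.0357×(-3.3322)=-0.1190, 0.0714×(-2.6391)=-0.1885, 0.2857×(-1.2528)=-0.3579, 0.0357×(-3.3322)=-0.1190, 0.0357×(-3.3322)=-0.1190.
Sum = -2.1844, so H' = 2.18.

2.18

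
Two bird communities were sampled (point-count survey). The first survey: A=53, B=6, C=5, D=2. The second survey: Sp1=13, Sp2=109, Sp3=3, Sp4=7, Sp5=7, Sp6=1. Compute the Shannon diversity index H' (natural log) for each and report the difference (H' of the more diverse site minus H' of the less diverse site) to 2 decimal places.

The first survey: N=66, proportions 0.803, 0.0909, 0.0758, 0.0303, giving H' = 0.6956 (working shown to 4 dp, full precision carried).
The second survey: N=140, proportions 0.0929, 0.7786, 0.0214, 0.05, 0.05, 0.0071, giving H' = 0.8328.
Difference = |0.6956 − 0.8328| = 0.1372, i.e. 0.14 to 2 decimal places.

0.14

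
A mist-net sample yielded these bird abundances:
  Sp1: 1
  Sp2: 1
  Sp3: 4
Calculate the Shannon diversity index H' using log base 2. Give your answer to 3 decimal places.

Total N = 1+1+4 = 6, so the proportions are 0.16667, 0.16667, 0.66667 (working shown to 5 dp, full precision carried).
Each pᵢ log₂ pᵢ term: 0.16667×(-2.58496)=-0.43083, 0.16667×(-2.58496)=-0.43083, 0.66667×(-0.58496)=-0.38998.
Sum = -1.25163, so H' = 1.252.

1.252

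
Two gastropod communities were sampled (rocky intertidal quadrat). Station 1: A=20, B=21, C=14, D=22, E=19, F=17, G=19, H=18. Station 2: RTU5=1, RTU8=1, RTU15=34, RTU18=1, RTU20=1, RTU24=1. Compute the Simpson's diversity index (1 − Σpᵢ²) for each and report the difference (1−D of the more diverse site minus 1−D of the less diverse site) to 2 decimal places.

Station 1: N=150, proportions 0.1333, 0.14, 0.0933, 0.1467, 0.1267, 0.1133, 0.1267, 0.12, giving 1−D = 0.8731 (working shown to 4 dp, full precision carried).
Station 2: N=39, proportions 0.0256, 0.0256, 0.8718, 0.0256, 0.0256, 0.0256, giving 1−D = 0.2367.
Difference = |0.8731 − 0.2367| = 0.6364, i.e. 0.64 to 2 decimal places.

0.64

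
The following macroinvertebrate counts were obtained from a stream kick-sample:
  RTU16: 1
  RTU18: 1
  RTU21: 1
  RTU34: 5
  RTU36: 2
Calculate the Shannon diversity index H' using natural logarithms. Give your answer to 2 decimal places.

Total N = 1+1+1+5+2 = 10, so the proportions are 0.1, 0.1, 0.1, 0.5, 0.2 (working shown to 4 dp, full precision carried).
Each pᵢ ln pᵢ term: 0.1×(-2.3026)=-0.2303, 0.1×(-2.3026)=-0.2303, 0.1×(-2.3026)=-0.2303, 0.5×(-0.6931)=-0.3466, 0.2×(-1.6094)=-0.3219.
Sum = -1.3592, so H' = 1.36.

1.36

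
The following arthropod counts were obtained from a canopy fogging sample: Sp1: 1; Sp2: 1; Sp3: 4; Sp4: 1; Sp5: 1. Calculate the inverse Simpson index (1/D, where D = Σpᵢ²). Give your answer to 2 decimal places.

Total N = 1+1+4+1+1 = 8, so the proportions are 0.125, 0.125, 0.5, 0.125, 0.125 (working shown to 6 dp, full precision carried).
D = 0.125² + 0.125² + 0.5² + 0.125² + 0.125² = 0.015625 + 0.015625 + 0.250000 + 0.015625 + 0.015625 = 0.312500.
So 1/D = 3.2000, i.e. 3.20 to 2 decimal places.

3.20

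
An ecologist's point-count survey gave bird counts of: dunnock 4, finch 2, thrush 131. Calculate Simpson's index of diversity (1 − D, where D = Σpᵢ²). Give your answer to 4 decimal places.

Total N = 4+2+131 = 137, so the proportions are 0.029197, 0.014599, 0.956204 (working shown to 6 dp, full precision carried).
D = 0.029197² + 0.014599² + 0.956204² = 0.000852 + 0.000213 + 0.914327 = 0.915392.
So 1 − D = 0.084608, i.e. 0.0846 to 4 decimal places.

0.0846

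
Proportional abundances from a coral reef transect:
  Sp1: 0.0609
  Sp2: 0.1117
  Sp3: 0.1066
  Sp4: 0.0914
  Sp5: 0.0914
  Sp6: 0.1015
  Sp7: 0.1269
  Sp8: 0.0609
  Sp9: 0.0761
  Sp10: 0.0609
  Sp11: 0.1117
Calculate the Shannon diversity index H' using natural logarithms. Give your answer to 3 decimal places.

Each pᵢ ln pᵢ term (working shown to 5 dp, full precision carried): 0.0609×(-2.79852)=-0.17043, 0.1117×(-2.19194)=-0.24484, 0.1066×(-2.23867)=-0.23864, 0.0914×(-2.39251)=-0.21868, 0.0914×(-2.39251)=-0.21868, 0.1015×(-2.28770)=-0.23220, 0.1269×(-2.06436)=-0.26197, 0.0609×(-2.79852)=-0.17043, 0.0761×(-2.57571)=-0.19601, 0.0609×(-2.79852)=-0.17043, 0.1117×(-2.19194)=-0.24484.
Sum = -2.36714, so H' = 2.367.

2.367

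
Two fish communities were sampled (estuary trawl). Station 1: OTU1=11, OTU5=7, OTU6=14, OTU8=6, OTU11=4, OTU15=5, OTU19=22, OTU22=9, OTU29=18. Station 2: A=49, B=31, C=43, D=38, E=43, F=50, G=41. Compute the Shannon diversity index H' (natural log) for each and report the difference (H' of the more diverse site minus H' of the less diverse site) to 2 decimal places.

0.12

Station 1: N=96, proportions 0.114583, 0.072917, 0.145833, 0.0625, 0.041667, 0.052083, 0.229167, 0.09375, 0.1875, giving H' = 2.052967 (working shown to 6 dp, full precision carried).
Station 2: N=295, proportions 0.166102, 0.105085, 0.145763, 0.128814, 0.145763, 0.169492, 0.138983, giving H' = 1.935444.
Difference = |2.052967 − 1.935444| = 0.117523, i.e. 0.12 to 2 decimal places.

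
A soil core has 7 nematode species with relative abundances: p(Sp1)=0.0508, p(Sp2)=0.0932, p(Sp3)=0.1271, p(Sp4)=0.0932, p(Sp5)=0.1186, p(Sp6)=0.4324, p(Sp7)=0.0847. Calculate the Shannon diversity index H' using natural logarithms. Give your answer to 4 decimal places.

1.6804

Each pᵢ ln pᵢ term (working shown to 6 dp, full precision carried): 0.0508×(-2.979859)=-0.151377, 0.0932×(-2.373008)=-0.221164, 0.1271×(-2.062781)=-0.262179, 0.0932×(-2.373008)=-0.221164, 0.1186×(-2.131999)=-0.252855, 0.4324×(-0.838404)=-0.362526, 0.0847×(-2.468640)=-0.209094.
Sum = -1.680360, so H' = 1.6804.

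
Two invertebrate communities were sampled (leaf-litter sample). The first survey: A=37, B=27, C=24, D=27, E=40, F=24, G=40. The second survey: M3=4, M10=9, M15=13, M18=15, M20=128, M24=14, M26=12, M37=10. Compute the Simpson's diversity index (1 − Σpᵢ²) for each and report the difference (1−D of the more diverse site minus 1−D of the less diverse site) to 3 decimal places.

The first survey: N=219, proportions 0.16895, 0.123288, 0.109589, 0.123288, 0.182648, 0.109589, 0.182648, giving 1−D = 0.850316 (working shown to 6 dp, full precision carried).
The second survey: N=205, proportions 0.019512, 0.043902, 0.063415, 0.073171, 0.62439, 0.068293, 0.058537, 0.04878, giving 1−D = 0.587983.
Difference = |0.850316 − 0.587983| = 0.262333, i.e. 0.262 to 3 decimal places.

0.262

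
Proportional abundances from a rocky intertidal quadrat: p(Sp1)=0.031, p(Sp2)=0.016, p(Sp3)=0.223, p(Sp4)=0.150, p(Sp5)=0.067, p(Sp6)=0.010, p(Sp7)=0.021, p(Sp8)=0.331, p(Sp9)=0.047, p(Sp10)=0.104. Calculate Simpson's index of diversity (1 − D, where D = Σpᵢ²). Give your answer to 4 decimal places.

0.7989

D = 0.031² + 0.016² + 0.223² + 0.15² + 0.067² + 0.01² + 0.021² + 0.331² + 0.047² + 0.104² = 0.000961 + 0.000256 + 0.049729 + 0.022500 + 0.004489 + 0.000100 + 0.000441 + 0.109561 + 0.002209 + 0.010816 = 0.201062 (working shown to 6 dp, full precision carried).
So 1 − D = 0.798938, i.e. 0.7989 to 4 decimal places.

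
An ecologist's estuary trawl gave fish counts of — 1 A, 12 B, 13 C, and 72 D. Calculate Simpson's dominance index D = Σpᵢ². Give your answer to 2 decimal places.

0.57

Total N = 1+12+13+72 = 98, so the proportions are 0.0102, 0.1224, 0.1327, 0.7347 (working shown to 4 dp, full precision carried).
D = 0.0102² + 0.1224² + 0.1327² + 0.7347² = 0.0001 + 0.0150 + 0.0176 + 0.5398 = 0.5725.
To 2 decimal places, D = 0.57.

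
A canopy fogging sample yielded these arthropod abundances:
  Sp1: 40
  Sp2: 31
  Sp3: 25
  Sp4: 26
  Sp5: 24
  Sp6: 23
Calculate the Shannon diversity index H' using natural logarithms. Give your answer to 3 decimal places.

1.771

Total N = 40+31+25+26+24+23 = 169, so the proportions are 0.23669, 0.18343, 0.14793, 0.15385, 0.14201, 0.13609 (working shown to 5 dp, full precision carried).
Each pᵢ ln pᵢ term: 0.23669×(-1.44102)=-0.34107, 0.18343×(-1.69591)=-0.31108, 0.14793×(-1.91102)=-0.28270, 0.15385×(-1.87180)=-0.28797, 0.14201×(-1.95184)=-0.27719, 0.13609×(-1.99440)=-0.27143.
Sum = -1.77143, so H' = 1.771.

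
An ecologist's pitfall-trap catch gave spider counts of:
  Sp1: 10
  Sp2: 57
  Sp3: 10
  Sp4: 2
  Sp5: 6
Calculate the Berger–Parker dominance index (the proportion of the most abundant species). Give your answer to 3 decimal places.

0.671

Total N = 10+57+10+2+6 = 85, so the proportions are 0.11765, 0.67059, 0.11765, 0.02353, 0.07059 (working shown to 5 dp, full precision carried).
The largest proportion is 0.67059, i.e. d = 0.671 to 3 decimal places.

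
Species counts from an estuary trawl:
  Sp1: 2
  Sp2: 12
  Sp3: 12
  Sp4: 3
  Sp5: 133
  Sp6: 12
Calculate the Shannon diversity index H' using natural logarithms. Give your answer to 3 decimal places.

Total N = 2+12+12+3+133+12 = 174, so the proportions are 0.01149, 0.06897, 0.06897, 0.01724, 0.76437, 0.06897 (working shown to 5 dp, full precision carried).
Each pᵢ ln pᵢ term: 0.01149×(-4.46591)=-0.05133, 0.06897×(-2.67415)=-0.18442, 0.06897×(-2.67415)=-0.18442, 0.01724×(-4.06044)=-0.07001, 0.76437×(-0.26871)=-0.20539, 0.06897×(-2.67415)=-0.18442.
Sum = -0.88000, so H' = 0.880.

0.880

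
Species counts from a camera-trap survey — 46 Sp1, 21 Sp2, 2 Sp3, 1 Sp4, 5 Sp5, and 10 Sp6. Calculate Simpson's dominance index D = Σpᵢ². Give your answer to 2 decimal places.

Total N = 46+21+2+1+5+10 = 85, so the proportions are 0.5412, 0.2471, 0.0235, 0.0118, 0.0588, 0.1176 (working shown to 4 dp, full precision carried).
D = 0.5412² + 0.2471² + 0.0235² + 0.0118² + 0.0588² + 0.1176² = 0.2929 + 0.0610 + 0.0006 + 0.0001 + 0.0035 + 0.0138 = 0.3719.
To 2 decimal places, D = 0.37.

0.37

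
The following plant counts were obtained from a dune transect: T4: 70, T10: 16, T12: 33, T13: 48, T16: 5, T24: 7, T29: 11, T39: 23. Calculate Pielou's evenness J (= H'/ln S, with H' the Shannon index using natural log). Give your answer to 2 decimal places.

0.86

Total N = 70+16+33+48+5+7+11+23 = 213, so the proportions are 0.3286, 0.0751, 0.1549, 0.2254, 0.0235, 0.0329, 0.0516, 0.108 (working shown to 4 dp, full precision carried).
H' = −Σ pᵢ ln pᵢ = −((-0.3657) + (-0.1945) + (-0.2889) + (-0.3358) + (-0.0881) + (-0.1122) + (-0.1530) + (-0.2403)) = 1.7786.
With S = 8 species, ln S = 2.0794, so J = 1.7786/2.0794 = 0.8553, i.e. 0.86 to 2 decimal places.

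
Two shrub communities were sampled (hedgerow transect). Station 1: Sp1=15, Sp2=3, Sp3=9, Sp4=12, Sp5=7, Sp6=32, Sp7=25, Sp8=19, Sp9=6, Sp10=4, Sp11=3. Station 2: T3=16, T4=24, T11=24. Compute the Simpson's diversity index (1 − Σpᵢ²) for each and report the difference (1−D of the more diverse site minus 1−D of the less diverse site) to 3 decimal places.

Station 1: N=135, proportions 0.11111, 0.02222, 0.06667, 0.08889, 0.05185, 0.23704, 0.18519, 0.14074, 0.04444, 0.02963, 0.02222, giving 1−D = 0.85849 (working shown to 5 dp, full precision carried).
Station 2: N=64, proportions 0.25, 0.375, 0.375, giving 1−D = 0.65625.
Difference = |0.85849 − 0.65625| = 0.20224, i.e. 0.202 to 3 decimal places.

0.202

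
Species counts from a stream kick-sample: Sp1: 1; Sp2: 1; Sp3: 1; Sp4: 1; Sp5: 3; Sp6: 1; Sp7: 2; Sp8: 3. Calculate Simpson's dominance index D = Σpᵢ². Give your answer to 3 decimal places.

Total N = 1+1+1+1+3+1+2+3 = 13, so the proportions are 0.07692, 0.07692, 0.07692, 0.07692, 0.23077, 0.07692, 0.15385, 0.23077 (working shown to 5 dp, full precision carried).
D = 0.07692² + 0.07692² + 0.07692² + 0.07692² + 0.23077² + 0.07692² + 0.15385² + 0.23077² = 0.00592 + 0.00592 + 0.00592 + 0.00592 + 0.05325 + 0.00592 + 0.02367 + 0.05325 = 0.15976.
To 3 decimal places, D = 0.160.

0.160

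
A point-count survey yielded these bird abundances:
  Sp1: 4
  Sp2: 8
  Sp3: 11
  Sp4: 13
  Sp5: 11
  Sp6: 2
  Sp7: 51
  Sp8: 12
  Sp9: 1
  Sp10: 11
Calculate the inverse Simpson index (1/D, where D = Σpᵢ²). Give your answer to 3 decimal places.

Total N = 4+8+11+13+11+2+51+12+1+11 = 124, so the proportions are 0.0322581, 0.0645161, 0.0887097, 0.1048387, 0.0887097, 0.016129, 0.4112903, 0.0967742, 0.0080645, 0.0887097 (working shown to 7 dp, full precision carried).
D = 0.0322581² + 0.0645161² + 0.0887097² + 0.1048387² + 0.0887097² + 0.016129² + 0.4112903² + 0.0967742² + 0.0080645² + 0.0887097² = 0.0010406 + 0.0041623 + 0.0078694 + 0.0109912 + 0.0078694 + 0.0002601 + 0.1691597 + 0.0093652 + 0.0000650 + 0.0078694 = 0.2186524.
So 1/D = 4.57347, i.e. 4.573 to 3 decimal places.

4.573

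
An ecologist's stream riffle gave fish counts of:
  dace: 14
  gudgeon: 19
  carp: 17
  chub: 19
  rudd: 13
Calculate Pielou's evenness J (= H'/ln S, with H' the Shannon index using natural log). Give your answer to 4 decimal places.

0.9927

Total N = 14+19+17+19+13 = 82, so the proportions are 0.170732, 0.231707, 0.207317, 0.231707, 0.158537 (working shown to 6 dp, full precision carried).
H' = −Σ pᵢ ln pᵢ = −((-0.301796) + (-0.338821) + (-0.326215) + (-0.338821) + (-0.291988)) = 1.597641.
With S = 5 species, ln S = 1.609438, so J = 1.597641/1.609438 = 0.992670, i.e. 0.9927 to 4 decimal places.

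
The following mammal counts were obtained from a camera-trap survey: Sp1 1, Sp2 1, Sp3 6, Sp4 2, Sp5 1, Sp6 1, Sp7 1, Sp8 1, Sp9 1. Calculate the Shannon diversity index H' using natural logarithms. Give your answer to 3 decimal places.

Total N = 1+1+6+2+1+1+1+1+1 = 15, so the proportions are 0.06667, 0.06667, 0.4, 0.13333, 0.06667, 0.06667, 0.06667, 0.06667, 0.06667 (working shown to 5 dp, full precision carried).
Each pᵢ ln pᵢ term: 0.06667×(-2.70805)=-0.18054, 0.06667×(-2.70805)=-0.18054, 0.4×(-0.91629)=-0.36652, 0.13333×(-2.01490)=-0.26865, 0.06667×(-2.70805)=-0.18054, 0.06667×(-2.70805)=-0.18054, 0.06667×(-2.70805)=-0.18054, 0.06667×(-2.70805)=-0.18054, 0.06667×(-2.70805)=-0.18054.
Sum = -1.89893, so H' = 1.899.

1.899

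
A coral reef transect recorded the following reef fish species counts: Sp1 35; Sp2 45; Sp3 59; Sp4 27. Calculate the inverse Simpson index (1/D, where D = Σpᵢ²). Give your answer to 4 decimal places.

3.6938

Total N = 35+45+59+27 = 166, so the proportions are 0.21084337, 0.27108434, 0.35542169, 0.1626506 (working shown to 8 dp, full precision carried).
D = 0.21084337² + 0.27108434² + 0.35542169² + 0.1626506² = 0.04445493 + 0.07348672 + 0.12632458 + 0.02645522 = 0.27072144.
So 1/D = 3.693834, i.e. 3.6938 to 4 decimal places.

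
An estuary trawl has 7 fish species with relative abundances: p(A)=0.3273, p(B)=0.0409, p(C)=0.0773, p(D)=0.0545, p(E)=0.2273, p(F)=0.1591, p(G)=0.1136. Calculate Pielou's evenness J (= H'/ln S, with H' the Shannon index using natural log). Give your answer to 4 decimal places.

0.8886

H' = −Σ pᵢ ln pᵢ = −((-0.365554) + (-0.130742) + (-0.197893) + (-0.158571) + (-0.336741) + (-0.292461) + (-0.247088)) = 1.729050 (working shown to 6 dp, full precision carried).
With S = 7 species, ln S = 1.945910, so J = 1.729050/1.945910 = 0.888556, i.e. 0.8886 to 4 decimal places.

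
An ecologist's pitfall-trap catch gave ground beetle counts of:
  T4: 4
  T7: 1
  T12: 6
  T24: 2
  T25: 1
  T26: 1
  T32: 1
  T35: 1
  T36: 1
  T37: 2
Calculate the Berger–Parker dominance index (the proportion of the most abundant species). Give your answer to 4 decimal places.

Total N = 4+1+6+2+1+1+1+1+1+2 = 20, so the proportions are 0.2, 0.05, 0.3, 0.1, 0.05, 0.05, 0.05, 0.05, 0.05, 0.1 (working shown to 6 dp, full precision carried).
The largest proportion is 0.3, i.e. d = 0.3000 to 4 decimal places.

0.3000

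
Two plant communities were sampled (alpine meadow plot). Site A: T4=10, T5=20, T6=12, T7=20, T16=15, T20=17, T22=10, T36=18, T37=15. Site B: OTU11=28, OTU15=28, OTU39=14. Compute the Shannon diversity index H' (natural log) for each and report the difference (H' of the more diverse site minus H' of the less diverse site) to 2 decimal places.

1.11

Site A: N=137, proportions 0.073, 0.146, 0.0876, 0.146, 0.1095, 0.1241, 0.073, 0.1314, 0.1095, giving H' = 2.1672 (working shown to 4 dp, full precision carried).
Site B: N=70, proportions 0.4, 0.4, 0.2, giving H' = 1.0549.
Difference = |2.1672 − 1.0549| = 1.1123, i.e. 1.11 to 2 decimal places.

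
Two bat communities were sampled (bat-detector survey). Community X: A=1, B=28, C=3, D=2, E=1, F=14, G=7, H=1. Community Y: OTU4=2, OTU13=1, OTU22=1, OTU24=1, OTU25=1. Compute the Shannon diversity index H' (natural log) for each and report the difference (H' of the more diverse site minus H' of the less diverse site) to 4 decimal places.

0.1238

Community X: N=57, proportions 0.017544, 0.491228, 0.052632, 0.035088, 0.017544, 0.245614, 0.122807, 0.017544, giving H' = 1.436875 (working shown to 6 dp, full precision carried).
Community Y: N=6, proportions 0.333333, 0.166667, 0.166667, 0.166667, 0.166667, giving H' = 1.560710.
Difference = |1.436875 − 1.560710| = 0.123835, i.e. 0.1238 to 4 decimal places.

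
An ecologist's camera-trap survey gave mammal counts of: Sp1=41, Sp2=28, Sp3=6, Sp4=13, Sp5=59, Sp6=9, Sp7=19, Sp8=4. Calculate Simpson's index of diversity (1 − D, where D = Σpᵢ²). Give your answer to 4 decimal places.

0.7937

Total N = 41+28+6+13+59+9+19+4 = 179, so the proportions are 0.22905, 0.156425, 0.03352, 0.072626, 0.329609, 0.050279, 0.106145, 0.022346 (working shown to 6 dp, full precision carried).
D = 0.22905² + 0.156425² + 0.03352² + 0.072626² + 0.329609² + 0.050279² + 0.106145² + 0.022346² = 0.052464 + 0.024469 + 0.001124 + 0.005274 + 0.108642 + 0.002528 + 0.011267 + 0.000499 = 0.206267.
So 1 − D = 0.793733, i.e. 0.7937 to 4 decimal places.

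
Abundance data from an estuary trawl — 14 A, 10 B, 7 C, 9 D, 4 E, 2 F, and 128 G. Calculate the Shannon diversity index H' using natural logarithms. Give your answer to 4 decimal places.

Total N = 14+10+7+9+4+2+128 = 174, so the proportions are 0.08046, 0.057471, 0.04023, 0.051724, 0.022989, 0.011494, 0.735632 (working shown to 6 dp, full precision carried).
Each pᵢ ln pᵢ term: 0.08046×(-2.519998)=-0.202758, 0.057471×(-2.856470)=-0.164165, 0.04023×(-3.213145)=-0.129264, 0.051724×(-2.961831)=-0.153198, 0.022989×(-3.772761)=-0.086730, 0.011494×(-4.465908)=-0.051332, 0.735632×(-0.307025)=-0.225857.
Sum = -1.013306, so H' = 1.0133.

1.0133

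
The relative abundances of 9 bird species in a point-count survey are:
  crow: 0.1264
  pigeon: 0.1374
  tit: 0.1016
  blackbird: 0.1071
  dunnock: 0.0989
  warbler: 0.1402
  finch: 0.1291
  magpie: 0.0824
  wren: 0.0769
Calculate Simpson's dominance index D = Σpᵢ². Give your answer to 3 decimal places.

0.115

D = 0.1264² + 0.1374² + 0.1016² + 0.1071² + 0.0989² + 0.1402² + 0.1291² + 0.0824² + 0.0769² = 0.01598 + 0.01888 + 0.01032 + 0.01147 + 0.00978 + 0.01966 + 0.01667 + 0.00679 + 0.00591 = 0.11546 (working shown to 5 dp, full precision carried).
To 3 decimal places, D = 0.115.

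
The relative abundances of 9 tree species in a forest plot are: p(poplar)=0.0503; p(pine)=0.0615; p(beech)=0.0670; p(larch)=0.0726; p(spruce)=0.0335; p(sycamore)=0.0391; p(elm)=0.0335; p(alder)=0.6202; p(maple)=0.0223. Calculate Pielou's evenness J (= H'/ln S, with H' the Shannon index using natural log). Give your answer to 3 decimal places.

H' = −Σ pᵢ ln pᵢ = −((-0.15038) + (-0.17151) + (-0.18111) + (-0.19041) + (-0.11377) + (-0.12675) + (-0.11377) + (-0.29628) + (-0.08481)) = 1.42879 (working shown to 5 dp, full precision carried).
With S = 9 species, ln S = 2.19722, so J = 1.42879/2.19722 = 0.65027, i.e. 0.650 to 3 decimal places.

0.650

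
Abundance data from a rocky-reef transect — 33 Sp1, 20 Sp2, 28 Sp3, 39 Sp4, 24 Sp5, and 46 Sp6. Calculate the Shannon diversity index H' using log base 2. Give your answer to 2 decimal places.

Total N = 33+20+28+39+24+46 = 190, so the proportions are 0.1737, 0.1053, 0.1474, 0.2053, 0.1263, 0.2421 (working shown to 4 dp, full precision carried).
Each pᵢ log₂ pᵢ term: 0.1737×(-2.5255)=-0.4386, 0.1053×(-3.2479)=-0.3419, 0.1474×(-2.7625)=-0.4071, 0.2053×(-2.2845)=-0.4689, 0.1263×(-2.9849)=-0.3770, 0.2421×(-2.0463)=-0.4954.
Sum = -2.5290, so H' = 2.53.

2.53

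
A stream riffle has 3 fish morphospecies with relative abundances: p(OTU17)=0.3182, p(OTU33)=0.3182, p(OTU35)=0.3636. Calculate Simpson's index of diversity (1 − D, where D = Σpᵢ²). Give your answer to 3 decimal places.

D = 0.3182² + 0.3182² + 0.3636² = 0.10125 + 0.10125 + 0.13220 = 0.33471 (working shown to 5 dp, full precision carried).
So 1 − D = 0.66529, i.e. 0.665 to 3 decimal places.

0.665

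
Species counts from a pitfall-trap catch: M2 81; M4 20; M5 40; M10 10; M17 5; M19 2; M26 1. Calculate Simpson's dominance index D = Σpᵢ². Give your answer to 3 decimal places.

Total N = 81+20+40+10+5+2+1 = 159, so the proportions are 0.50943, 0.12579, 0.25157, 0.06289, 0.03145, 0.01258, 0.00629 (working shown to 5 dp, full precision carried).
D = 0.50943² + 0.12579² + 0.25157² + 0.06289² + 0.03145² + 0.01258² + 0.00629² = 0.25952 + 0.01582 + 0.06329 + 0.00396 + 0.00099 + 0.00016 + 0.00004 = 0.34378.
To 3 decimal places, D = 0.344.

0.344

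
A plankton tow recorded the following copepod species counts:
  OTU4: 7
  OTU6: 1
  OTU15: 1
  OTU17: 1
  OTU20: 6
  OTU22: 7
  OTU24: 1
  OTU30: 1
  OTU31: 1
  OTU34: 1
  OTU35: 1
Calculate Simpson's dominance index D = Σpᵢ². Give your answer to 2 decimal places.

0.18

Total N = 7+1+1+1+6+7+1+1+1+1+1 = 28, so the proportions are 0.25, 0.0357, 0.0357, 0.0357, 0.2143, 0.25, 0.0357, 0.0357, 0.0357, 0.0357, 0.0357 (working shown to 4 dp, full precision carried).
D = 0.25² + 0.0357² + 0.0357² + 0.0357² + 0.2143² + 0.25² + 0.0357² + 0.0357² + 0.0357² + 0.0357² + 0.0357² = 0.0625 + 0.0013 + 0.0013 + 0.0013 + 0.0459 + 0.0625 + 0.0013 + 0.0013 + 0.0013 + 0.0013 + 0.0013 = 0.1811.
To 2 decimal places, D = 0.18.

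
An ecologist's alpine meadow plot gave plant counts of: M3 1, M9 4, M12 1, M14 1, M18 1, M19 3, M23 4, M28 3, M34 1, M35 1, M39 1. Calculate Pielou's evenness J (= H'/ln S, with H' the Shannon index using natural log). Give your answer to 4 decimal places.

0.9185

Total N = 1+4+1+1+1+3+4+3+1+1+1 = 21, so the proportions are 0.047619, 0.190476, 0.047619, 0.047619, 0.047619, 0.142857, 0.190476, 0.142857, 0.047619, 0.047619, 0.047619 (working shown to 6 dp, full precision carried).
H' = −Σ pᵢ ln pᵢ = −((-0.144977) + (-0.315853) + (-0.144977) + (-0.144977) + (-0.144977) + (-0.277987) + (-0.315853) + (-0.277987) + (-0.144977) + (-0.144977) + (-0.144977)) = 2.202521.
With S = 11 species, ln S = 2.397895, so J = 2.202521/2.397895 = 0.918523, i.e. 0.9185 to 4 decimal places.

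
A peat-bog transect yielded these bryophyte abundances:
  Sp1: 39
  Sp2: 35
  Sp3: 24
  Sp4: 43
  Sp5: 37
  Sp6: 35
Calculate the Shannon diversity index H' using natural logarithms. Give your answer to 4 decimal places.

Total N = 39+35+24+43+37+35 = 213, so the proportions are 0.183099, 0.164319, 0.112676, 0.201878, 0.173709, 0.164319 (working shown to 6 dp, full precision carried).
Each pᵢ ln pᵢ term: 0.183099×(-1.697731)=-0.310852, 0.164319×(-1.805944)=-0.296751, 0.112676×(-2.183238)=-0.245999, 0.201878×(-1.600092)=-0.323023, 0.173709×(-1.750374)=-0.304056, 0.164319×(-1.805944)=-0.296751.
Sum = -1.777432, so H' = 1.7774.

1.7774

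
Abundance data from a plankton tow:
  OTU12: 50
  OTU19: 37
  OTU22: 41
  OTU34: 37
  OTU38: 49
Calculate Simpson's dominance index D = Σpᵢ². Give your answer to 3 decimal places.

Total N = 50+37+41+37+49 = 214, so the proportions are 0.23364, 0.1729, 0.19159, 0.1729, 0.22897 (working shown to 5 dp, full precision carried).
D = 0.23364² + 0.1729² + 0.19159² + 0.1729² + 0.22897² = 0.05459 + 0.02989 + 0.03671 + 0.02989 + 0.05243 = 0.20351.
To 3 decimal places, D = 0.204.

0.204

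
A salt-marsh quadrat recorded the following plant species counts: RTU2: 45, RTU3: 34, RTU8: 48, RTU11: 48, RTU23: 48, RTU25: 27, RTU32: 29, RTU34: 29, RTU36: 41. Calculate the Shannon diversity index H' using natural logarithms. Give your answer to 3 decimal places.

2.173

Total N = 45+34+48+48+48+27+29+29+41 = 349, so the proportions are 0.12894, 0.09742, 0.13754, 0.13754, 0.13754, 0.07736, 0.08309, 0.08309, 0.11748 (working shown to 5 dp, full precision carried).
Each pᵢ ln pᵢ term: 0.12894×(-2.04841)=-0.26412, 0.09742×(-2.32871)=-0.22687, 0.13754×(-1.98387)=-0.27285, 0.13754×(-1.98387)=-0.27285, 0.13754×(-1.98387)=-0.27285, 0.07736×(-2.55924)=-0.19799, 0.08309×(-2.48778)=-0.20672, 0.08309×(-2.48778)=-0.20672, 0.11748×(-2.14150)=-0.25158.
Sum = -2.17256, so H' = 2.173.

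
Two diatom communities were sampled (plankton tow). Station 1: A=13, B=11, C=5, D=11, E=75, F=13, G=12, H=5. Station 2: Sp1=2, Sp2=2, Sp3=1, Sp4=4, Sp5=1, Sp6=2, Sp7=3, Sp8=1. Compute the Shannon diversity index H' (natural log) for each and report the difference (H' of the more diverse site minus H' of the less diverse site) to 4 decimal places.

Station 1: N=145, proportions 0.0896552, 0.0758621, 0.0344828, 0.0758621, 0.5172414, 0.0896552, 0.0827586, 0.0344828, giving H' = 1.6031665 (working shown to 7 dp, full precision carried).
Station 2: N=16, proportions 0.125, 0.125, 0.0625, 0.25, 0.0625, 0.125, 0.1875, 0.0625, giving H' = 1.9600951.
Difference = |1.6031665 − 1.9600951| = 0.3569286, i.e. 0.3569 to 4 decimal places.

0.3569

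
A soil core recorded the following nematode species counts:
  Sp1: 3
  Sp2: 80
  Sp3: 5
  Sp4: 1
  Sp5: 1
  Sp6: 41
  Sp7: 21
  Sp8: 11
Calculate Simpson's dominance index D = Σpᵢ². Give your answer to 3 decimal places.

Total N = 3+80+5+1+1+41+21+11 = 163, so the proportions are 0.0184, 0.4908, 0.03067, 0.00613, 0.00613, 0.25153, 0.12883, 0.06748 (working shown to 5 dp, full precision carried).
D = 0.0184² + 0.4908² + 0.03067² + 0.00613² + 0.00613² + 0.25153² + 0.12883² + 0.06748² = 0.00034 + 0.24088 + 0.00094 + 0.00004 + 0.00004 + 0.06327 + 0.01660 + 0.00455 = 0.32666.
To 3 decimal places, D = 0.327.

0.327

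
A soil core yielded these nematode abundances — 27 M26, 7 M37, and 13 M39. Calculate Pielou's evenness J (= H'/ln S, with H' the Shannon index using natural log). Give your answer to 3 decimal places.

Total N = 27+7+13 = 47, so the proportions are 0.57447, 0.14894, 0.2766 (working shown to 5 dp, full precision carried).
H' = −Σ pᵢ ln pᵢ = −((-0.31843) + (-0.28361) + (-0.35548)) = 0.95752.
With S = 3 species, ln S = 1.09861, so J = 0.95752/1.09861 = 0.87158, i.e. 0.872 to 3 decimal places.

0.872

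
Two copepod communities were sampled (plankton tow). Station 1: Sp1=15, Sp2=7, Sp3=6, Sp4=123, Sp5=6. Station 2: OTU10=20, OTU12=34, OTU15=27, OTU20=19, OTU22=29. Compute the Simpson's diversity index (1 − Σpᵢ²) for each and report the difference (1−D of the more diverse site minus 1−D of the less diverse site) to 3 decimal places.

Station 1: N=157, proportions 0.09554, 0.04459, 0.03822, 0.78344, 0.03822, giving 1−D = 0.37219 (working shown to 5 dp, full precision carried).
Station 2: N=129, proportions 0.15504, 0.26357, 0.2093, 0.14729, 0.22481, giving 1−D = 0.79046.
Difference = |0.37219 − 0.79046| = 0.41827, i.e. 0.418 to 3 decimal places.

0.418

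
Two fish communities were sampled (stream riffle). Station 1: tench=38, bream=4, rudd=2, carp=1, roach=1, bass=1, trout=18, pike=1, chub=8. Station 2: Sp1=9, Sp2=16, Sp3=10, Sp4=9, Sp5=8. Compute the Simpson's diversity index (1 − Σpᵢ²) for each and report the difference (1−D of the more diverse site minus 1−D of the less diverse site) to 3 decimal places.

0.124

Station 1: N=74, proportions 0.513514, 0.054054, 0.027027, 0.013514, 0.013514, 0.013514, 0.243243, 0.013514, 0.108108, giving 1−D = 0.661066 (working shown to 6 dp, full precision carried).
Station 2: N=52, proportions 0.173077, 0.307692, 0.192308, 0.173077, 0.153846, giving 1−D = 0.784763.
Difference = |0.661066 − 0.784763| = 0.123697, i.e. 0.124 to 3 decimal places.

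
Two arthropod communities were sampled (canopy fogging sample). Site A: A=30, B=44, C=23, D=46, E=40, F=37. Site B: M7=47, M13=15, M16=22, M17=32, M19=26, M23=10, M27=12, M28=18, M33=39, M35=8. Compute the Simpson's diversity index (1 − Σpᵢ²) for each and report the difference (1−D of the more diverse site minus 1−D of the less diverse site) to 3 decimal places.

0.045

Site A: N=220, proportions 0.13636, 0.2, 0.10455, 0.20909, 0.18182, 0.16818, giving 1−D = 0.82541 (working shown to 5 dp, full precision carried).
Site B: N=229, proportions 0.20524, 0.0655, 0.09607, 0.13974, 0.11354, 0.04367, 0.0524, 0.0786, 0.17031, 0.03493, giving 1−D = 0.87088.
Difference = |0.82541 − 0.87088| = 0.04547, i.e. 0.045 to 3 decimal places.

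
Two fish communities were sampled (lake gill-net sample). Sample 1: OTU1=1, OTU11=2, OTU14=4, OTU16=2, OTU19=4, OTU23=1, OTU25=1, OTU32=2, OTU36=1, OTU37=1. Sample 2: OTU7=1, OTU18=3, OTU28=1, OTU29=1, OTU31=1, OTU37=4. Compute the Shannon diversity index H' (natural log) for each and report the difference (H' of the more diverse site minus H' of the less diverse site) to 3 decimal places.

Sample 1: N=19, proportions 0.05263, 0.10526, 0.21053, 0.10526, 0.21053, 0.05263, 0.05263, 0.10526, 0.05263, 0.05263, giving H' = 2.14185 (working shown to 5 dp, full precision carried).
Sample 2: N=11, proportions 0.09091, 0.27273, 0.09091, 0.09091, 0.09091, 0.36364, giving H' = 1.59417.
Difference = |2.14185 − 1.59417| = 0.54768, i.e. 0.548 to 3 decimal places.

0.548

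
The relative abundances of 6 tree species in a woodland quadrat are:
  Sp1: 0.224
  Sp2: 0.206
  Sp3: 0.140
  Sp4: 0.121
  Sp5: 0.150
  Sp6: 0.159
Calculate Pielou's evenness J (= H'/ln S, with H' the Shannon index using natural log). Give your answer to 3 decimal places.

0.987

H' = −Σ pᵢ ln pᵢ = −((-0.33513) + (-0.32546) + (-0.27526) + (-0.25555) + (-0.28457) + (-0.29238)) = 1.76833 (working shown to 5 dp, full precision carried).
With S = 6 species, ln S = 1.79176, so J = 1.76833/1.79176 = 0.98693, i.e. 0.987 to 3 decimal places.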